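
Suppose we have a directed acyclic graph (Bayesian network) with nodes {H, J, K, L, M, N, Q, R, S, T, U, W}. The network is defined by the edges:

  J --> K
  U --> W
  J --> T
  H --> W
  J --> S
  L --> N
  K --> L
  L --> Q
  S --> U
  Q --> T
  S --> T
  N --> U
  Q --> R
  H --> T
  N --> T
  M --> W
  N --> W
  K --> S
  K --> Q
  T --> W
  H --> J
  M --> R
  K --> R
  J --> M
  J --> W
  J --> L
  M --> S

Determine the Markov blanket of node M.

{H, J, K, N, Q, R, S, T, U, W}

Ch(M) = {R, S, W}.
M has parent J.
For each child, the remaining parents (spouses of M):
  parents(R) \ {M} = {K, Q}.
  parents(S) \ {M} = {J, K}.
  W's other parents are H, J, N, T, U.
Taking the union gives {H, J, K, N, Q, R, S, T, U, W}.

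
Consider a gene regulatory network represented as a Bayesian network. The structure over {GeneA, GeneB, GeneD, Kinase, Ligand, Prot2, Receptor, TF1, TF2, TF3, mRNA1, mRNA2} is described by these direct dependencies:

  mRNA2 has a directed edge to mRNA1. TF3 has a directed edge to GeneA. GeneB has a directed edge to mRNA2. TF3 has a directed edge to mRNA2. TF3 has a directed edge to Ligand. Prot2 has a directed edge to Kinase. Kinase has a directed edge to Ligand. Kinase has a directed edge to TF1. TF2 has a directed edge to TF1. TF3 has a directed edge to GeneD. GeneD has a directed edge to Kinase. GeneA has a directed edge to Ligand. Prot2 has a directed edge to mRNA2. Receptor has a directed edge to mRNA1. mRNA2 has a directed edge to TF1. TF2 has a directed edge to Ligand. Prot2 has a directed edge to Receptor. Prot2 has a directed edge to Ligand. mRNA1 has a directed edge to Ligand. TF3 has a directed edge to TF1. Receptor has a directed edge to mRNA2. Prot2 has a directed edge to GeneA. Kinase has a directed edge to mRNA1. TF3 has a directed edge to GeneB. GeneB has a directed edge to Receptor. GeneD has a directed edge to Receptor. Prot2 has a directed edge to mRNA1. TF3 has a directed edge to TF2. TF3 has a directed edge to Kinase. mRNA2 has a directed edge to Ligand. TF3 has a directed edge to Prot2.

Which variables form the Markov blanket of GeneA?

{Kinase, Ligand, Prot2, TF2, TF3, mRNA1, mRNA2}

By definition, MB(GeneA) is built from GeneA's parents, GeneA's children, and the co-parents of GeneA.
Parents of GeneA: Prot2, TF3.
Children of GeneA: Ligand.
Parents of each child, excluding GeneA:
  Ligand: Kinase, Prot2, TF2, TF3, mRNA1, mRNA2
So the Markov blanket of GeneA is {Kinase, Ligand, Prot2, TF2, TF3, mRNA1, mRNA2}.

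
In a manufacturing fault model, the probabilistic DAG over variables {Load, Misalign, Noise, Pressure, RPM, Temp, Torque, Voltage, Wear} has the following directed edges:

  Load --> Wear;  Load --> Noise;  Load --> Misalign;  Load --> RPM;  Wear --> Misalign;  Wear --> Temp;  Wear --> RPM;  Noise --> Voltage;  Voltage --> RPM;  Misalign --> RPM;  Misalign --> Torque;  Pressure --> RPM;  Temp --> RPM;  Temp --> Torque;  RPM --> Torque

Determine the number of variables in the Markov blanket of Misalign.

7

A node's Markov blanket = Pa ∪ Ch ∪ (parents of Ch other than the node itself).
Misalign's children: RPM, Torque.
Misalign's parents: Load, Wear.
Co-parents of Misalign (other parents of its children):
  RPM's other parents are Load, Pressure, Temp, Voltage, Wear.
  parents(Torque) \ {Misalign} = {RPM, Temp}.
MB(Misalign) = {Load, Pressure, RPM, Temp, Torque, Voltage, Wear}, which has 7 nodes.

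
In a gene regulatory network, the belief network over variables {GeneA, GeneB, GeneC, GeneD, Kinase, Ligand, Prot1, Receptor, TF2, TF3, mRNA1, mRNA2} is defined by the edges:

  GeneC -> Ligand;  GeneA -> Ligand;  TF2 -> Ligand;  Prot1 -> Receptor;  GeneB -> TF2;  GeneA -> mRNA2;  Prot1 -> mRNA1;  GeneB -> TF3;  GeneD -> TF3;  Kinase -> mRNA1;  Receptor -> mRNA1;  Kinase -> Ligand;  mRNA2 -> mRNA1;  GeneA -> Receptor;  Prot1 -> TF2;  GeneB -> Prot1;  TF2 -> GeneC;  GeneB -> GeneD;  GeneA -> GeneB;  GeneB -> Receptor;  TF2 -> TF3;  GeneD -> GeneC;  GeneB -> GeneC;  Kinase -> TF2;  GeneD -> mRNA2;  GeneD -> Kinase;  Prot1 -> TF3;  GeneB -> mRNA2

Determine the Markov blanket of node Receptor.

Children of Receptor: mRNA1.
Parents of Receptor: GeneA, GeneB, Prot1.
Parents of each child, excluding Receptor:
  mRNA1: Kinase, Prot1, mRNA2
So the Markov blanket of Receptor is {GeneA, GeneB, Kinase, Prot1, mRNA1, mRNA2}.

{GeneA, GeneB, Kinase, Prot1, mRNA1, mRNA2}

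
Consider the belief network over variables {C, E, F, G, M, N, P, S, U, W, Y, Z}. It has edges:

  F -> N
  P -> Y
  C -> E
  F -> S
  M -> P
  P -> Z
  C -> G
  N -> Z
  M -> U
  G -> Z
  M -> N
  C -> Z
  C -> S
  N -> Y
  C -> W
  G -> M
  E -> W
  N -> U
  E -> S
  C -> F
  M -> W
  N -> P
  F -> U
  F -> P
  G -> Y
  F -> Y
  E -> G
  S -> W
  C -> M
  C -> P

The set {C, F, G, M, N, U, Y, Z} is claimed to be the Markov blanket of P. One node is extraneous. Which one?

P has parents C, F, M, N.
Ch(P) = {Y, Z}.
Other parents of P's children:
  Y's other parents are F, G, N.
  parents(Z) \ {P} = {C, G, N}.
MB(P) = {C, F, G, M, N, Y, Z}.
U is neither a parent, child, nor co-parent of P, so it does not belong.

U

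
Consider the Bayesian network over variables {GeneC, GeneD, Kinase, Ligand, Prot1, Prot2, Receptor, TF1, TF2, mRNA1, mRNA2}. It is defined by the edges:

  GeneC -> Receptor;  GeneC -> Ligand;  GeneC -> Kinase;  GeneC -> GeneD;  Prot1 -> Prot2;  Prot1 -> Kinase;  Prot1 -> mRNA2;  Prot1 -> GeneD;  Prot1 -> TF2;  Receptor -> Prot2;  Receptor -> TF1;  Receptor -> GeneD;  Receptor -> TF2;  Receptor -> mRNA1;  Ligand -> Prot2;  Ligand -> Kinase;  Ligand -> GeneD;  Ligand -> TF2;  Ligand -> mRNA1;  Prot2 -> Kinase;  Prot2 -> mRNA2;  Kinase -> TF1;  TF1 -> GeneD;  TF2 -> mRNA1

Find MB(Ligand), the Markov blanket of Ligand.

Pa(Ligand) = {GeneC}.
Children of Ligand: GeneD, Kinase, Prot2, TF2, mRNA1.
Other parents of Ligand's children:
  Prot2: Prot1, Receptor
  Kinase: GeneC, Prot1, Prot2
  GeneD: GeneC, Prot1, Receptor, TF1
  TF2: Prot1, Receptor
  mRNA1: Receptor, TF2
So the Markov blanket of Ligand is {GeneC, GeneD, Kinase, Prot1, Prot2, Receptor, TF1, TF2, mRNA1}.

{GeneC, GeneD, Kinase, Prot1, Prot2, Receptor, TF1, TF2, mRNA1}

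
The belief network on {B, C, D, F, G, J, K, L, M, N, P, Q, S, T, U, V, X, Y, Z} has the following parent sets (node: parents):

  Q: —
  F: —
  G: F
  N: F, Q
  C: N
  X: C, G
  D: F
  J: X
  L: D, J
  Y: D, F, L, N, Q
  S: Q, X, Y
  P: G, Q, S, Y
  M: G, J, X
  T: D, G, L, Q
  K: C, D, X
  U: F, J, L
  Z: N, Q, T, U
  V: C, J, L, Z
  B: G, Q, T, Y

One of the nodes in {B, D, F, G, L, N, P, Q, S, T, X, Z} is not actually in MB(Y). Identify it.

Z

Recall MB(v) = parents ∪ children ∪ spouses, where spouses are the other parents of v's children.
Y's children: B, P, S.
Y's parents: D, F, L, N, Q.
For each child, the remaining parents (spouses of Y):
  S: Q, X
  P: G, Q, S
  B: G, Q, T
MB(Y) = {B, D, F, G, L, N, P, Q, S, T, X}.
Z is neither a parent, child, nor co-parent of Y, so it does not belong.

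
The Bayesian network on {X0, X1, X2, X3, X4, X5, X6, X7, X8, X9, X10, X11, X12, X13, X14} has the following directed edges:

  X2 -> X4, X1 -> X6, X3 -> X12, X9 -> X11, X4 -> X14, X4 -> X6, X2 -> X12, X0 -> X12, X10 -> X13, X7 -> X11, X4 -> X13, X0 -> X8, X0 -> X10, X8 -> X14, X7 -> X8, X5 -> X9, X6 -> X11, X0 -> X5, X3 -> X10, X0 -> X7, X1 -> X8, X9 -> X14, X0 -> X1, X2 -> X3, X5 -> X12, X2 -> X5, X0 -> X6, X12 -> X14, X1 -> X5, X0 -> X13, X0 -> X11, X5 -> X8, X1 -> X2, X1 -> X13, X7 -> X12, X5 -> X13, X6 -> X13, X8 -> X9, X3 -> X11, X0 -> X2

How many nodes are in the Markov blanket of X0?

By definition, MB(X0) is built from X0's parents, X0's children, and the co-parents of X0.
X0 has children X1, X2, X5, X6, X7, X8, X10, X11, X12, X13.
Parents of X0: none.
Parents of each child, excluding X0:
  X1: —
  X2: X1
  X5: X1, X2
  X6: X1, X4
  X7: —
  X8: X1, X5, X7
  X10: X3
  X11: X3, X6, X7, X9
  X12: X2, X3, X5, X7
  X13: X1, X4, X5, X6, X10
MB(X0) = {X1, X2, X3, X4, X5, X6, X7, X8, X9, X10, X11, X12, X13}, which has 13 nodes.

13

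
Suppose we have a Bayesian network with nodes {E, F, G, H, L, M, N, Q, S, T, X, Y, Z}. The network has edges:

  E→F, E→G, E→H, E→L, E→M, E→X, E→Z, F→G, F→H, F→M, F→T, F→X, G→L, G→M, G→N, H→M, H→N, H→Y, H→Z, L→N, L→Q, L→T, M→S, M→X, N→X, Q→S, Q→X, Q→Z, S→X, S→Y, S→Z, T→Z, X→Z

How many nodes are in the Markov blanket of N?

9

Recall MB(v) = parents ∪ children ∪ spouses, where spouses are the other parents of v's children.
Parents of N: G, H, L.
Children of N: X.
Other parents of N's children:
  X also has parents E, F, M, Q, S.
MB(N) = {E, F, G, H, L, M, Q, S, X}, which has 9 nodes.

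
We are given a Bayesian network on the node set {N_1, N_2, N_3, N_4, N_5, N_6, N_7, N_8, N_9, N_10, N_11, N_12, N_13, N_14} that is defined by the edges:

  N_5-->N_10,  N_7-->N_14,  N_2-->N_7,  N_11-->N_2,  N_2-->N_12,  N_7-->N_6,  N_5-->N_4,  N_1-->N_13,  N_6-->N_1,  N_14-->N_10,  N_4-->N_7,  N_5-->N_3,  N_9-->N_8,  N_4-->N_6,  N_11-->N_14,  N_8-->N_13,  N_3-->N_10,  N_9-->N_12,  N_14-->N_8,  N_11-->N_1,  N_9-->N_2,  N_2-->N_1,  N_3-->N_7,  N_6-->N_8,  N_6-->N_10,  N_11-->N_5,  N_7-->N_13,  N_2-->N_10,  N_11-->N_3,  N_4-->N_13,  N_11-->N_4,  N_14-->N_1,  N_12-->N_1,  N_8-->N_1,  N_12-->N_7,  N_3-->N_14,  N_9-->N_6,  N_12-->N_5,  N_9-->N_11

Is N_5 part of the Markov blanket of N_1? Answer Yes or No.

By definition, MB(N_1) is built from N_1's parents, N_1's children, and the co-parents of N_1.
Pa(N_1) = {N_2, N_6, N_8, N_11, N_12, N_14}.
Ch(N_1) = {N_13}.
Parents of each child, excluding N_1:
  N_13: N_4, N_7, N_8
MB(N_1) = {N_2, N_4, N_6, N_7, N_8, N_11, N_12, N_13, N_14}; N_5 is not in this set.

No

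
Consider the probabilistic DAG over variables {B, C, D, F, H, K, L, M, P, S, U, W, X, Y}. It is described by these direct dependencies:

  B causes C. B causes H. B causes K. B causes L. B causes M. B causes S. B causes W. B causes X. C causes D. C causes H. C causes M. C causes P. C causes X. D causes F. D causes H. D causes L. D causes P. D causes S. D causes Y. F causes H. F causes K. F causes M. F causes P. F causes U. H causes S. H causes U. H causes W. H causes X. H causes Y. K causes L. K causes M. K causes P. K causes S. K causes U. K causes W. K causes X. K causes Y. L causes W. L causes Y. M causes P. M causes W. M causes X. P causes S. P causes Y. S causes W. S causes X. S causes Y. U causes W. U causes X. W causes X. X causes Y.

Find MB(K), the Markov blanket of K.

A node's Markov blanket = Pa ∪ Ch ∪ (parents of Ch other than the node itself).
K's parents: B, F.
K has children L, M, P, S, U, W, X, Y.
Parents of each child, excluding K:
  L: B, D
  M: B, C, F
  P: C, D, F, M
  S: B, D, H, P
  U: F, H
  W: B, H, L, M, S, U
  X: B, C, H, M, S, U, W
  Y: D, H, L, P, S, X
Taking the union gives {B, C, D, F, H, L, M, P, S, U, W, X, Y}.

{B, C, D, F, H, L, M, P, S, U, W, X, Y}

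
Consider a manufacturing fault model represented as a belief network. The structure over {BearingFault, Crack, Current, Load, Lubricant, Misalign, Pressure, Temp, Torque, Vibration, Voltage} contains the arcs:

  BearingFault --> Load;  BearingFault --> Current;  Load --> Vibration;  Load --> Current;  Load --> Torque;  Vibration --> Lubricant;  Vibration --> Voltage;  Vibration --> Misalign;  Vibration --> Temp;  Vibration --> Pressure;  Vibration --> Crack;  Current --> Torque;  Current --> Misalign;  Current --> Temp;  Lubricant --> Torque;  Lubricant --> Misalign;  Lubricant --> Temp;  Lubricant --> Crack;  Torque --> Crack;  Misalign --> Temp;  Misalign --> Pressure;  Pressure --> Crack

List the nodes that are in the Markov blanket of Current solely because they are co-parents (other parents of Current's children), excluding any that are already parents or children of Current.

{Lubricant, Vibration}

Children of Current: Misalign, Temp, Torque.
  Torque: Load, Lubricant
  Misalign: Lubricant, Vibration
  Temp: Lubricant, Misalign, Vibration
Excluding nodes already adjacent to Current (BearingFault, Load, Misalign, Temp, Torque), the co-parent-only contribution is {Lubricant, Vibration}.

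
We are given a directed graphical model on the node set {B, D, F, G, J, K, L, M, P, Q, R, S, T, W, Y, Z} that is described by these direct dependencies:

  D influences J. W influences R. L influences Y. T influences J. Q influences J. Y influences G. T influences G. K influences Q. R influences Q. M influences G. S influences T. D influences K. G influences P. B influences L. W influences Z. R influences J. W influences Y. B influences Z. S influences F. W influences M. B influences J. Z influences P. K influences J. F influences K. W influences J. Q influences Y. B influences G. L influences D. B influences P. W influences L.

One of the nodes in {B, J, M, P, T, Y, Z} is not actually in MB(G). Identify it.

Pa(G) = {B, M, T, Y}.
Ch(G) = {P}.
Co-parents of G (other parents of its children):
  P also has parents B, Z.
MB(G) = {B, M, P, T, Y, Z}.
J is neither a parent, child, nor co-parent of G, so it does not belong.

J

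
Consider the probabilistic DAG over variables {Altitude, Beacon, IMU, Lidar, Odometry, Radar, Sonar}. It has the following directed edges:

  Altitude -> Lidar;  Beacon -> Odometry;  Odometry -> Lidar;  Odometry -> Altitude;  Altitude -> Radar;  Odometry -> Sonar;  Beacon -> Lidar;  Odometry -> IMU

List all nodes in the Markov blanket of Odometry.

{Altitude, Beacon, IMU, Lidar, Sonar}

A node's Markov blanket = Pa ∪ Ch ∪ (parents of Ch other than the node itself).
Pa(Odometry) = {Beacon}.
Children of Odometry: Altitude, IMU, Lidar, Sonar.
For each child, the remaining parents (spouses of Odometry):
  Altitude: no additional parents.
  Sonar has no other parent.
  IMU: no additional parents.
  parents(Lidar) \ {Odometry} = {Altitude, Beacon}.
Taking the union gives {Altitude, Beacon, IMU, Lidar, Sonar}.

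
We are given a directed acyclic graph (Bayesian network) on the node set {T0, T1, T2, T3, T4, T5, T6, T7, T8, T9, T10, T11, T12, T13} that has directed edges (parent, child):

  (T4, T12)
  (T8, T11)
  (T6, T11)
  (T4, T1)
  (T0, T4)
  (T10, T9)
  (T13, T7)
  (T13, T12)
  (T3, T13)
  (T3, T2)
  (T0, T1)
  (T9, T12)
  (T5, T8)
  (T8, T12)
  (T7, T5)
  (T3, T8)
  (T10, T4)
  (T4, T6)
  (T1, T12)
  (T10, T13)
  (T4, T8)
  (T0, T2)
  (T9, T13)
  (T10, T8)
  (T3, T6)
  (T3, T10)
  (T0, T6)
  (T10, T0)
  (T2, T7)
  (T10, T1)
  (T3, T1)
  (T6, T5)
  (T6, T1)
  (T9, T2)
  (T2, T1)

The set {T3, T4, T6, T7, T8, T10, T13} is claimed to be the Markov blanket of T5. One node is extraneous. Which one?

Recall MB(v) = parents ∪ children ∪ spouses, where spouses are the other parents of v's children.
T5 has parents T6, T7.
Ch(T5) = {T8}.
Parents of each child, excluding T5:
  T8 also has parents T3, T4, T10.
MB(T5) = {T3, T4, T6, T7, T8, T10}.
T13 is neither a parent, child, nor co-parent of T5, so it does not belong.

T13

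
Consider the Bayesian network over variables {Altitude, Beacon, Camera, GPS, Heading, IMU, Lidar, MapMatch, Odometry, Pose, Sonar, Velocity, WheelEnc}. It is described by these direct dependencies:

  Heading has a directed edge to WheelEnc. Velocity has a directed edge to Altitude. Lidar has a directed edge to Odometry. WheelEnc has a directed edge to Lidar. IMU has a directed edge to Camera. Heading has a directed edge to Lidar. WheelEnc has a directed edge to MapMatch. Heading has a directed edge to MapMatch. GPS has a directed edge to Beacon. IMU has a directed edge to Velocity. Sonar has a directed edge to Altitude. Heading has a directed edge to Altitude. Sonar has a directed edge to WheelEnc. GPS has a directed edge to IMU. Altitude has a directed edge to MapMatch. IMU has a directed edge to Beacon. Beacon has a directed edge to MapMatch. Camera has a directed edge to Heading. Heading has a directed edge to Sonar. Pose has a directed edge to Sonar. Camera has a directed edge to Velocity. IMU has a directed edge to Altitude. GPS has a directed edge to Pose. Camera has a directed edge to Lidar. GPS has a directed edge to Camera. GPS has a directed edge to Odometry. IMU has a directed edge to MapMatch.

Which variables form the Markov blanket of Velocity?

{Altitude, Camera, Heading, IMU, Sonar}

The Markov blanket of a node is its parents, its children, and the other parents of its children.
Velocity has parents Camera, IMU.
Ch(Velocity) = {Altitude}.
Parents of each child, excluding Velocity:
  Altitude's other parents are Heading, IMU, Sonar.
So the Markov blanket of Velocity is {Altitude, Camera, Heading, IMU, Sonar}.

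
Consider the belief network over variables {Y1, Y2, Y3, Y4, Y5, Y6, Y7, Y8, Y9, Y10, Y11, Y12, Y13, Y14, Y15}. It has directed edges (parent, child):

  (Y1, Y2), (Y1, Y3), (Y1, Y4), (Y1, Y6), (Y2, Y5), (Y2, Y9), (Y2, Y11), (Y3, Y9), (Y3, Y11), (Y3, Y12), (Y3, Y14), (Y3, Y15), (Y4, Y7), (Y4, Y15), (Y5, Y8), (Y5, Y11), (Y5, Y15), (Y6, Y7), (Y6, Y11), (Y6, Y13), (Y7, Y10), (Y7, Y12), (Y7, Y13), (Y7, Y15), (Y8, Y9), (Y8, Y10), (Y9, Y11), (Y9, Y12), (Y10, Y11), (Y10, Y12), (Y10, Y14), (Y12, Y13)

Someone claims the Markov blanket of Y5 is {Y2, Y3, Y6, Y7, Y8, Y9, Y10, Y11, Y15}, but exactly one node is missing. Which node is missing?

Y4

Y5's children: Y8, Y11, Y15.
Y5 has parent Y2.
Other parents of Y5's children:
  Y8: no additional parents.
  parents(Y11) \ {Y5} = {Y2, Y3, Y6, Y9, Y10}.
  Y15's other parents are Y3, Y4, Y7.
MB(Y5) = {Y2, Y3, Y4, Y6, Y7, Y8, Y9, Y10, Y11, Y15}.
Comparing with the claimed set, Y4 is missing.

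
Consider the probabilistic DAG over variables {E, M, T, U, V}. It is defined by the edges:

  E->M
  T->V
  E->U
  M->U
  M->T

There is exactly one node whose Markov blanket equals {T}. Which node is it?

V

The target node must have every member of {T} as a parent, child, or co-parent, and no others.
Parents of V: T; children: none; co-parents: none.
These exactly cover the given set, so the node is V.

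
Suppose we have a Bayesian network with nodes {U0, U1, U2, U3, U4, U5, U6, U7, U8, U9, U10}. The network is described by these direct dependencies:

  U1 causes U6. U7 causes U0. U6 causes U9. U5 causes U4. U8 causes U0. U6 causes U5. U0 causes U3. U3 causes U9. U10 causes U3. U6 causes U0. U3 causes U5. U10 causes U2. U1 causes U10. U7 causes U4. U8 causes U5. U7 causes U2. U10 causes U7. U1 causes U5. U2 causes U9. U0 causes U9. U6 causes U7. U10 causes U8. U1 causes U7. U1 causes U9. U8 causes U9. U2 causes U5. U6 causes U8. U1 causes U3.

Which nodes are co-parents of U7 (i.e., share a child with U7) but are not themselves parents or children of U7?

Children of U7: U0, U2, U4.
  U0 also has parents U6, U8.
  U2's other parent is U10.
  U4 also has parent U5.
Excluding nodes already adjacent to U7 (U0, U1, U2, U4, U6, U10), the co-parent-only contribution is {U5, U8}.

{U5, U8}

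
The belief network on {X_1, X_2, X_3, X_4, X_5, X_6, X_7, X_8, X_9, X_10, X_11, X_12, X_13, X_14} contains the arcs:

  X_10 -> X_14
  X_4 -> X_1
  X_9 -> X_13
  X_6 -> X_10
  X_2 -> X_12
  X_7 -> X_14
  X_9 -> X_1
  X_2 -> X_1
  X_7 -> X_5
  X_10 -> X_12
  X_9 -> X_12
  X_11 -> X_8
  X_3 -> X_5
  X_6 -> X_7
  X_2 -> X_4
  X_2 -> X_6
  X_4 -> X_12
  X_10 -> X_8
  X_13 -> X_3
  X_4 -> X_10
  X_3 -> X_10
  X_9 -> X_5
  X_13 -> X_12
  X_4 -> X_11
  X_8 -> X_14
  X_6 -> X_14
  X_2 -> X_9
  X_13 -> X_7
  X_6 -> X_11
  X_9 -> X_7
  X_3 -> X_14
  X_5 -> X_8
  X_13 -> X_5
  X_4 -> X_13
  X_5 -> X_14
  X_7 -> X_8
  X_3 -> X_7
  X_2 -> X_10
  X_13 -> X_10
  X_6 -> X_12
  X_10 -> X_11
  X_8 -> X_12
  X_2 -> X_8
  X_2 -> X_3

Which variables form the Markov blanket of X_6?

{X_2, X_3, X_4, X_5, X_7, X_8, X_9, X_10, X_11, X_12, X_13, X_14}

Parents of X_6: X_2.
X_6's children: X_7, X_10, X_11, X_12, X_14.
Parents of each child, excluding X_6:
  parents(X_10) \ {X_6} = {X_2, X_3, X_4, X_13}.
  parents(X_7) \ {X_6} = {X_3, X_9, X_13}.
  X_11 also has parents X_4, X_10.
  parents(X_12) \ {X_6} = {X_2, X_4, X_8, X_9, X_10, X_13}.
  X_14 also has parents X_3, X_5, X_7, X_8, X_10.
Taking the union gives {X_2, X_3, X_4, X_5, X_7, X_8, X_9, X_10, X_11, X_12, X_13, X_14}.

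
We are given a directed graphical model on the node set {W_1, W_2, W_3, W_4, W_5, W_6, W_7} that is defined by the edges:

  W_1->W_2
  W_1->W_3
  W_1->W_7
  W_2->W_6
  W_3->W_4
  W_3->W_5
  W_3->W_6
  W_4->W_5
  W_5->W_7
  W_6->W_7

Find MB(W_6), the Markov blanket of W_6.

{W_1, W_2, W_3, W_5, W_7}

W_6 has parents W_2, W_3.
Children of W_6: W_7.
Co-parents of W_6 (other parents of its children):
  parents(W_7) \ {W_6} = {W_1, W_5}.
Taking the union gives {W_1, W_2, W_3, W_5, W_7}.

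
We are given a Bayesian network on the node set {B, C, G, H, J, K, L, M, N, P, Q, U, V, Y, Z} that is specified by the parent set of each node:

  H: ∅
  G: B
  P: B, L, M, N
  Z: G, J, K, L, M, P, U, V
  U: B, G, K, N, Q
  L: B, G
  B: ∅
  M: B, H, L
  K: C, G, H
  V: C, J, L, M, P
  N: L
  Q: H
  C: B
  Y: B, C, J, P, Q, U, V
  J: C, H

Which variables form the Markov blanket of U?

U has parents B, G, K, N, Q.
U's children: Y, Z.
Co-parents of U (other parents of its children):
  Y also has parents B, C, J, P, Q, V.
  Z's other parents are G, J, K, L, M, P, V.
MB(U) = {B, C, G, J, K, L, M, N, P, Q, V, Y, Z}.

{B, C, G, J, K, L, M, N, P, Q, V, Y, Z}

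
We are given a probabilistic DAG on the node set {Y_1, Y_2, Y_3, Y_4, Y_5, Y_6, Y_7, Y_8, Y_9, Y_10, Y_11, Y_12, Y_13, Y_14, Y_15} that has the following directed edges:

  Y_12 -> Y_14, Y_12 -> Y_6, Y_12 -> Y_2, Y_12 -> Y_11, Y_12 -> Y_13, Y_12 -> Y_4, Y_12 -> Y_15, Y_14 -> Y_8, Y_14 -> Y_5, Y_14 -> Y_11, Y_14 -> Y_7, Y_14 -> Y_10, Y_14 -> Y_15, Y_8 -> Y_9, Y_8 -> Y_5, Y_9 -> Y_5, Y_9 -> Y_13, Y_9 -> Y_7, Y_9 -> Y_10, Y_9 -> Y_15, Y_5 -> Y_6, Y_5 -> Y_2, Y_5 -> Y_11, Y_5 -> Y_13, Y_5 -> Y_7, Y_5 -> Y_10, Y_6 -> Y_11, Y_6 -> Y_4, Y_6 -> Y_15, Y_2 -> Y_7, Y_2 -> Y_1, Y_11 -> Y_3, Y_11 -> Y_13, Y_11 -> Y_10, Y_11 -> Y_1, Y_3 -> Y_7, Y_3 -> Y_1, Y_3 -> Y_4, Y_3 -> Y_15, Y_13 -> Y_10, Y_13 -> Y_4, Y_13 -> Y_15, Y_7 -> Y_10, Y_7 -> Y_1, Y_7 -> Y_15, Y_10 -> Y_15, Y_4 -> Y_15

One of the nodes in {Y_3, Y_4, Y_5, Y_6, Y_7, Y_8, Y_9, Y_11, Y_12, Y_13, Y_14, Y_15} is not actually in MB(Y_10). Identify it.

Y_8

Ch(Y_10) = {Y_15}.
Parents of Y_10: Y_5, Y_7, Y_9, Y_11, Y_13, Y_14.
Co-parents of Y_10 (other parents of its children):
  Y_15 also has parents Y_3, Y_4, Y_6, Y_7, Y_9, Y_12, Y_13, Y_14.
MB(Y_10) = {Y_3, Y_4, Y_5, Y_6, Y_7, Y_9, Y_11, Y_12, Y_13, Y_14, Y_15}.
Y_8 is neither a parent, child, nor co-parent of Y_10, so it does not belong.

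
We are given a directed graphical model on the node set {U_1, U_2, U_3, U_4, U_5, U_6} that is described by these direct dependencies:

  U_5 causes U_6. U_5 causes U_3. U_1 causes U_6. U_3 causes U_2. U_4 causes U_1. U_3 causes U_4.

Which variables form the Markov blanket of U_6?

By definition, MB(U_6) is built from U_6's parents, U_6's children, and the co-parents of U_6.
Pa(U_6) = {U_1, U_5}.
U_6 has no children.
U_6 has no children, so there are no co-parents.
Union: {U_1, U_5} ∪ {} ∪ {} = {U_1, U_5}.

{U_1, U_5}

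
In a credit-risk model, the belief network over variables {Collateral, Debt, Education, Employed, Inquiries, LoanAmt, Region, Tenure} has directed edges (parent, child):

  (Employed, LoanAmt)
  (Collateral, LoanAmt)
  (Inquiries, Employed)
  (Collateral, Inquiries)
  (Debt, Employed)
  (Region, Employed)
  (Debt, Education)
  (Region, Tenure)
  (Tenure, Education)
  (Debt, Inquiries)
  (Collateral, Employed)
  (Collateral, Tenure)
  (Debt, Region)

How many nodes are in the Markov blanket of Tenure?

By definition, MB(Tenure) is built from Tenure's parents, Tenure's children, and the co-parents of Tenure.
Pa(Tenure) = {Collateral, Region}.
Ch(Tenure) = {Education}.
Other parents of Tenure's children:
  parents(Education) \ {Tenure} = {Debt}.
MB(Tenure) = {Collateral, Debt, Education, Region}, which has 4 nodes.

4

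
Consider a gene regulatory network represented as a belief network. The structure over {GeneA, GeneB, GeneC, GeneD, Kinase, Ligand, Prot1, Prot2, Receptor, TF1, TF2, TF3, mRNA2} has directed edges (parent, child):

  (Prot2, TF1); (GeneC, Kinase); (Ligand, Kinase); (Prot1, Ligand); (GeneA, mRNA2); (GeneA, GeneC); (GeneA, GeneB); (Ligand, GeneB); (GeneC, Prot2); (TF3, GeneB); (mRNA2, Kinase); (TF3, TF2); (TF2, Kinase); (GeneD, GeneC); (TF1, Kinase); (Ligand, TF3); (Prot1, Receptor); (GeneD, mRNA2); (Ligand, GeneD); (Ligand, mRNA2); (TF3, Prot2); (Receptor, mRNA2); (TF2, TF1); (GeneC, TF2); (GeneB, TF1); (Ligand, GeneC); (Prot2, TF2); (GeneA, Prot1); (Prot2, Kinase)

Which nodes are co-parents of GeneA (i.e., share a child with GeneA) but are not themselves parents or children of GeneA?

Children of GeneA: GeneB, GeneC, Prot1, mRNA2.
  Prot1 has no other parent.
  GeneC also has parents GeneD, Ligand.
  mRNA2 also has parents GeneD, Ligand, Receptor.
  parents(GeneB) \ {GeneA} = {Ligand, TF3}.
Excluding nodes already adjacent to GeneA (GeneB, GeneC, Prot1, mRNA2), the co-parent-only contribution is {GeneD, Ligand, Receptor, TF3}.

{GeneD, Ligand, Receptor, TF3}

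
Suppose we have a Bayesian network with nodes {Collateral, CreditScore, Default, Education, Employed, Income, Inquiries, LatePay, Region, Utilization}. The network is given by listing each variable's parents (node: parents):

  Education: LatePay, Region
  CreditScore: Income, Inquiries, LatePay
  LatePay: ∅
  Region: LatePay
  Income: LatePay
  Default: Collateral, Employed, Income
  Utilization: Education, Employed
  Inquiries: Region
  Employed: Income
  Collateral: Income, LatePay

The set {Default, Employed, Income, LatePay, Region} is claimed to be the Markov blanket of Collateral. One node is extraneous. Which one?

Region

By definition, MB(Collateral) is built from Collateral's parents, Collateral's children, and the co-parents of Collateral.
Children of Collateral: Default.
Parents of Collateral: Income, LatePay.
Other parents of Collateral's children:
  Default also has parents Employed, Income.
MB(Collateral) = {Default, Employed, Income, LatePay}.
Region is neither a parent, child, nor co-parent of Collateral, so it does not belong.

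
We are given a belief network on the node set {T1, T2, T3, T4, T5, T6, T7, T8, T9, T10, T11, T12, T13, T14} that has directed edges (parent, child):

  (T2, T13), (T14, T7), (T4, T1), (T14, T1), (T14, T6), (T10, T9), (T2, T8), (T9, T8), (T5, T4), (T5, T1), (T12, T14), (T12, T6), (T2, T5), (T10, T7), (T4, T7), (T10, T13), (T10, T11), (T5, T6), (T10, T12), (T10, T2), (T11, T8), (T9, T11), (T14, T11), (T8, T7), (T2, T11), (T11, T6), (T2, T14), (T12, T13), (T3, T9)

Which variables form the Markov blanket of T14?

{T1, T2, T4, T5, T6, T7, T8, T9, T10, T11, T12}

T14 has parents T2, T12.
T14's children: T1, T6, T7, T11.
Other parents of T14's children:
  T11: T2, T9, T10
  T6: T5, T11, T12
  T1: T4, T5
  T7: T4, T8, T10
MB(T14) = {T1, T2, T4, T5, T6, T7, T8, T9, T10, T11, T12}.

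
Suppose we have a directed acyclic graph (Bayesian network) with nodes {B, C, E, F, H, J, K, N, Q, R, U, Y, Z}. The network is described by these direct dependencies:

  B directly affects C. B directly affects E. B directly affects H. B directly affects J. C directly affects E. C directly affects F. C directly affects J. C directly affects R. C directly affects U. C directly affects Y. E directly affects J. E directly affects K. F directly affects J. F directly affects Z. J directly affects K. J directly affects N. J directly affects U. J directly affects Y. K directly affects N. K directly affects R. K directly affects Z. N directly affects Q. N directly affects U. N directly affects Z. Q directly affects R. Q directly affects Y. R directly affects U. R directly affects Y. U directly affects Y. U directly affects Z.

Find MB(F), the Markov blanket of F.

{B, C, E, J, K, N, U, Z}

F has children J, Z.
Pa(F) = {C}.
Co-parents of F (other parents of its children):
  J: B, C, E
  Z: K, N, U
MB(F) = {B, C, E, J, K, N, U, Z}.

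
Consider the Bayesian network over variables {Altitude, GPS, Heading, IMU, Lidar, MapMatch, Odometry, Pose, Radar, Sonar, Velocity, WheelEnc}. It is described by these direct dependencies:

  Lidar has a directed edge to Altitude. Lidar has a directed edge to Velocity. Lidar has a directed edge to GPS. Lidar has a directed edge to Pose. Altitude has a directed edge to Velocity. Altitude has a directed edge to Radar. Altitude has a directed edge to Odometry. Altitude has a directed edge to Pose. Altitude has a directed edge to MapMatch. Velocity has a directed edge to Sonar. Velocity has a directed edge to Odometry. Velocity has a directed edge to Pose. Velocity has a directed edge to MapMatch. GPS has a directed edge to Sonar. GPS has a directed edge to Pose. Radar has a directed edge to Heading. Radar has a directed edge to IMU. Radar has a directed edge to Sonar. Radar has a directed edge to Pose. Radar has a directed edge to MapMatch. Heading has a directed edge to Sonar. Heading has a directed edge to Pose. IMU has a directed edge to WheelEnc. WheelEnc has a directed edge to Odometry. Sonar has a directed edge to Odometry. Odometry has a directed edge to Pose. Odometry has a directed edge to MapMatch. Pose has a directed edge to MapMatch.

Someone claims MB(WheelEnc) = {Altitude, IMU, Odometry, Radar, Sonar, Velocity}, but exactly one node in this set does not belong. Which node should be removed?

WheelEnc has parent IMU.
WheelEnc's children: Odometry.
Co-parents of WheelEnc (other parents of its children):
  Odometry's other parents are Altitude, Sonar, Velocity.
MB(WheelEnc) = {Altitude, IMU, Odometry, Sonar, Velocity}.
Radar is neither a parent, child, nor co-parent of WheelEnc, so it does not belong.

Radar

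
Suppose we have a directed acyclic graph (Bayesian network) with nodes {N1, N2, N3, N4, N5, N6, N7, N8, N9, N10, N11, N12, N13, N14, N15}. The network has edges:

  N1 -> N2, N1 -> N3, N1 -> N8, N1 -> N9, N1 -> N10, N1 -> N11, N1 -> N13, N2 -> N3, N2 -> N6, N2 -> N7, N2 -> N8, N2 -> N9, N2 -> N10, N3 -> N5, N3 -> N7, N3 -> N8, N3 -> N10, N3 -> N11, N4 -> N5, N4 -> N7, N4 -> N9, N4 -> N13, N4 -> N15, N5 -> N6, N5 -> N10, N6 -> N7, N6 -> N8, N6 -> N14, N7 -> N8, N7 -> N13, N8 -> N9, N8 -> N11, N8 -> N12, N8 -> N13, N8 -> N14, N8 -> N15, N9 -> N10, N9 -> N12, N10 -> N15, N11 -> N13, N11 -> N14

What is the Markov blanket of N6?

{N1, N2, N3, N4, N5, N7, N8, N11, N14}

A node's Markov blanket = Pa ∪ Ch ∪ (parents of Ch other than the node itself).
Pa(N6) = {N2, N5}.
N6's children: N7, N8, N14.
Other parents of N6's children:
  parents(N7) \ {N6} = {N2, N3, N4}.
  N8's other parents are N1, N2, N3, N7.
  N14's other parents are N8, N11.
Taking the union gives {N1, N2, N3, N4, N5, N7, N8, N11, N14}.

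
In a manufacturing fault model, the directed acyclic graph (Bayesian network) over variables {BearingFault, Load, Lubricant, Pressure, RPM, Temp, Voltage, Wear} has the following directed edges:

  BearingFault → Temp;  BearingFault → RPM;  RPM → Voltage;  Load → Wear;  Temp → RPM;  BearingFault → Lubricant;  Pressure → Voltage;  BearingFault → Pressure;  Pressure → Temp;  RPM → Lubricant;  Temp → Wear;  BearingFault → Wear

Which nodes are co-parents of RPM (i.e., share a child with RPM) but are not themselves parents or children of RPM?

Children of RPM: Lubricant, Voltage.
  Voltage: Pressure
  Lubricant: BearingFault
Excluding nodes already adjacent to RPM (BearingFault, Lubricant, Temp, Voltage), the co-parent-only contribution is {Pressure}.

{Pressure}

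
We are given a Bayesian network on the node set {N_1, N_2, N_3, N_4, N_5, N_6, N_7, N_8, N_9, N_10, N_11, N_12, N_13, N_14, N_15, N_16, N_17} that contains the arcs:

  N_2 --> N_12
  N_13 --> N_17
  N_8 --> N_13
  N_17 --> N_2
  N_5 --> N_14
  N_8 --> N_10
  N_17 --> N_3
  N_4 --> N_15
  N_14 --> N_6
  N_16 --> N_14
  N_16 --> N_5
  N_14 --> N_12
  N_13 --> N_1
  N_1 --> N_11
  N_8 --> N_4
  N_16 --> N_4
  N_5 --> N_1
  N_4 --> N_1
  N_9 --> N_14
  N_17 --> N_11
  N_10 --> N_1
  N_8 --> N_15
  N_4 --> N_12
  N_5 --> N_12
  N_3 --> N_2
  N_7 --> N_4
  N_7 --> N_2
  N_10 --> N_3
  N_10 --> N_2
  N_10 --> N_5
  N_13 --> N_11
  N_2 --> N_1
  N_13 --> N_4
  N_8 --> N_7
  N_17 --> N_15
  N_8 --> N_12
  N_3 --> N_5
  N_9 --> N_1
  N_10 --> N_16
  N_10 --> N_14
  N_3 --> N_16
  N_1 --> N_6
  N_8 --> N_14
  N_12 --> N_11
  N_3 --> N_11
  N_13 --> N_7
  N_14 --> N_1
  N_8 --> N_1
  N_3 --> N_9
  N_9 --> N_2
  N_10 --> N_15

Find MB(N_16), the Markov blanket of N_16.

{N_3, N_4, N_5, N_7, N_8, N_9, N_10, N_13, N_14}

N_16 has parents N_3, N_10.
N_16's children: N_4, N_5, N_14.
Co-parents of N_16 (other parents of its children):
  N_5: N_3, N_10
  N_4: N_7, N_8, N_13
  N_14: N_5, N_8, N_9, N_10
So the Markov blanket of N_16 is {N_3, N_4, N_5, N_7, N_8, N_9, N_10, N_13, N_14}.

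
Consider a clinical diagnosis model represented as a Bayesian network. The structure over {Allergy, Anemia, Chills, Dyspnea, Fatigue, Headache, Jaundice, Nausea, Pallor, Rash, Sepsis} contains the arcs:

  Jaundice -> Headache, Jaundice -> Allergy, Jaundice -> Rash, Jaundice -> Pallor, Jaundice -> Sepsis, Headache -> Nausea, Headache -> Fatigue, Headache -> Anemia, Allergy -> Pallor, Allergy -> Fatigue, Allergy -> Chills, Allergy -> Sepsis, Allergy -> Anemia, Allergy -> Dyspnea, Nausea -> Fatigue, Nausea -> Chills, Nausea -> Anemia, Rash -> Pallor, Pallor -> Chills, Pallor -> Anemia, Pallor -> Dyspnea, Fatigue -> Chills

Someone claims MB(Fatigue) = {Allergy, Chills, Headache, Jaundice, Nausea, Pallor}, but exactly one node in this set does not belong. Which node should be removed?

Fatigue's parents: Allergy, Headache, Nausea.
Children of Fatigue: Chills.
Other parents of Fatigue's children:
  parents(Chills) \ {Fatigue} = {Allergy, Nausea, Pallor}.
MB(Fatigue) = {Allergy, Chills, Headache, Nausea, Pallor}.
Jaundice is neither a parent, child, nor co-parent of Fatigue, so it does not belong.

Jaundice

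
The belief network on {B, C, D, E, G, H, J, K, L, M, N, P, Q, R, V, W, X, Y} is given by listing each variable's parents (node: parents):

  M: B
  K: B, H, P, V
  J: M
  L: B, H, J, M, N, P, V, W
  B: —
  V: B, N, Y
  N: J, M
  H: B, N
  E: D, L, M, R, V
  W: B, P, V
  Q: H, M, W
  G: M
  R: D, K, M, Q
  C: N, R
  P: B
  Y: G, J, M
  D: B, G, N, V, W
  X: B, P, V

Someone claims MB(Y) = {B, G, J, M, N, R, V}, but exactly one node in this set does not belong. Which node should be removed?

R

The Markov blanket of a node is its parents, its children, and the other parents of its children.
Parents of Y: G, J, M.
Y has child V.
Co-parents of Y (other parents of its children):
  V's other parents are B, N.
MB(Y) = {B, G, J, M, N, V}.
R is neither a parent, child, nor co-parent of Y, so it does not belong.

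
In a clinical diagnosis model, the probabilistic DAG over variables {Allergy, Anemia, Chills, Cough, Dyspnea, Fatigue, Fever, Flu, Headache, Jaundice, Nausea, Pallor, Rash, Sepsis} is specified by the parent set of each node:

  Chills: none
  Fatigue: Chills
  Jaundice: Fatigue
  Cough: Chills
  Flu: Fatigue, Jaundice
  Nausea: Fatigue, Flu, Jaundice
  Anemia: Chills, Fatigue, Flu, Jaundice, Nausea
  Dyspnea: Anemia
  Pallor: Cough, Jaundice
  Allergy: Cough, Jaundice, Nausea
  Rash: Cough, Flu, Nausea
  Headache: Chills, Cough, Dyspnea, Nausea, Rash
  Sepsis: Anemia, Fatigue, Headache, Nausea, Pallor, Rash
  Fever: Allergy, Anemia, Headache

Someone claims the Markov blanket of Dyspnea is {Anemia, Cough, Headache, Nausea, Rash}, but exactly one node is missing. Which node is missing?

Chills

The Markov blanket of a node is its parents, its children, and the other parents of its children.
Ch(Dyspnea) = {Headache}.
Dyspnea's parents: Anemia.
Parents of each child, excluding Dyspnea:
  parents(Headache) \ {Dyspnea} = {Chills, Cough, Nausea, Rash}.
MB(Dyspnea) = {Anemia, Chills, Cough, Headache, Nausea, Rash}.
Comparing with the claimed set, Chills is missing.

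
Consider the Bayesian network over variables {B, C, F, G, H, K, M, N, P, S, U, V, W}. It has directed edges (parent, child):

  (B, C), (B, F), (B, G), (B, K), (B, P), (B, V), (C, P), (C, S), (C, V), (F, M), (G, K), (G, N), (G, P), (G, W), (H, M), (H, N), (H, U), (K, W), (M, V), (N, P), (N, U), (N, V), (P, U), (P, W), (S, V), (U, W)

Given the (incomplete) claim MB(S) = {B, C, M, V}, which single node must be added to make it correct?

N

A node's Markov blanket = Pa ∪ Ch ∪ (parents of Ch other than the node itself).
S has child V.
S's parents: C.
Co-parents of S (other parents of its children):
  V: B, C, M, N
MB(S) = {B, C, M, N, V}.
Comparing with the claimed set, N is missing.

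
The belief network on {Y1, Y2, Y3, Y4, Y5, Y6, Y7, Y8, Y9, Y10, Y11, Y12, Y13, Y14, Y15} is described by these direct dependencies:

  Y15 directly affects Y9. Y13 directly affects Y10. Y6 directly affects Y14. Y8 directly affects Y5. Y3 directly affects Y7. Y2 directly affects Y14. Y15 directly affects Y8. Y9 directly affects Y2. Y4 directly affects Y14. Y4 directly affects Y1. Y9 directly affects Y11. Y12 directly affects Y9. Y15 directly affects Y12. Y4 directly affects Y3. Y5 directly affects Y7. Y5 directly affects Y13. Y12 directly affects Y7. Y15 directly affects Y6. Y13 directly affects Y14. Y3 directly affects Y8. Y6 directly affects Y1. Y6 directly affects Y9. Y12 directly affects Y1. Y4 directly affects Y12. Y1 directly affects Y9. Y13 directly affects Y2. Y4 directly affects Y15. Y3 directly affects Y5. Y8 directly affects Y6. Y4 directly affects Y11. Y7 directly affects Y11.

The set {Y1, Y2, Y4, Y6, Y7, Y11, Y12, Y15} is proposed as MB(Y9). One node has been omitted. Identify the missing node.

Pa(Y9) = {Y1, Y6, Y12, Y15}.
Ch(Y9) = {Y2, Y11}.
Co-parents of Y9 (other parents of its children):
  Y11: Y4, Y7
  Y2: Y13
MB(Y9) = {Y1, Y2, Y4, Y6, Y7, Y11, Y12, Y13, Y15}.
Comparing with the claimed set, Y13 is missing.

Y13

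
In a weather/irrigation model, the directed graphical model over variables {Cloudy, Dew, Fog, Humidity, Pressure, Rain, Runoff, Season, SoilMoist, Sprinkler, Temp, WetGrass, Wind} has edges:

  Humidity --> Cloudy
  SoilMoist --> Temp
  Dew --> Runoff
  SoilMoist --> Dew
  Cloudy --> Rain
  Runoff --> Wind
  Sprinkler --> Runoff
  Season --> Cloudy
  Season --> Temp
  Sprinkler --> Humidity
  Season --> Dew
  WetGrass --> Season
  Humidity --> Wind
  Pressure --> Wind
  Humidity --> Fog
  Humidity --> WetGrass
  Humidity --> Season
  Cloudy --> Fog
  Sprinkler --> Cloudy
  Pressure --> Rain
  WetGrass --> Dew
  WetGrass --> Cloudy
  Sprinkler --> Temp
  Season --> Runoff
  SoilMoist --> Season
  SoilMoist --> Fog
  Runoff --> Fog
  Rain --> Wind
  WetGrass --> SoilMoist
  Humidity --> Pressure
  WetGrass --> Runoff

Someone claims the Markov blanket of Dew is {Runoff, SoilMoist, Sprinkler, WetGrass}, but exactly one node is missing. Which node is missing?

Dew's parents: Season, SoilMoist, WetGrass.
Dew's children: Runoff.
Other parents of Dew's children:
  Runoff's other parents are Season, Sprinkler, WetGrass.
MB(Dew) = {Runoff, Season, SoilMoist, Sprinkler, WetGrass}.
Comparing with the claimed set, Season is missing.

Season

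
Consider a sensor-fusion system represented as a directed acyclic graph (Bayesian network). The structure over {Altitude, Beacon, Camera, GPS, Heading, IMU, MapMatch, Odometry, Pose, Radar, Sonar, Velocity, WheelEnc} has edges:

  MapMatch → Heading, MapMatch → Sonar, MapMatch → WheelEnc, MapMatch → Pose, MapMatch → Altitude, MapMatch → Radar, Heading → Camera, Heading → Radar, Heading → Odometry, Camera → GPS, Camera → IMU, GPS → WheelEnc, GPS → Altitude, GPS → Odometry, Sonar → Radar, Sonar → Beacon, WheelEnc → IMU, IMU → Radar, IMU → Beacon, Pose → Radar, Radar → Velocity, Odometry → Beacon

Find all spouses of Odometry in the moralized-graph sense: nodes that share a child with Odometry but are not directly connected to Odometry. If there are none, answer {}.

Children of Odometry: Beacon.
  Beacon's other parents are IMU, Sonar.
Excluding nodes already adjacent to Odometry (Beacon, GPS, Heading), the co-parent-only contribution is {IMU, Sonar}.

{IMU, Sonar}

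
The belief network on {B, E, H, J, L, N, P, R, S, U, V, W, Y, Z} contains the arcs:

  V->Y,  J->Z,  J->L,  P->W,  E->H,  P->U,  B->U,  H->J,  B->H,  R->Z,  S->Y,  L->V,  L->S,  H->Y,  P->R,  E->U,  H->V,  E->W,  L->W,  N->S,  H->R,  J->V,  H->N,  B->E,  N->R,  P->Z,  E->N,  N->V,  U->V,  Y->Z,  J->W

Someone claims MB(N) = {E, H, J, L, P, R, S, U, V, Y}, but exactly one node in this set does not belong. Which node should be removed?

Y

A node's Markov blanket = Pa ∪ Ch ∪ (parents of Ch other than the node itself).
Parents of N: E, H.
N's children: R, S, V.
Co-parents of N (other parents of its children):
  R's other parents are H, P.
  parents(S) \ {N} = {L}.
  V also has parents H, J, L, U.
MB(N) = {E, H, J, L, P, R, S, U, V}.
Y is neither a parent, child, nor co-parent of N, so it does not belong.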